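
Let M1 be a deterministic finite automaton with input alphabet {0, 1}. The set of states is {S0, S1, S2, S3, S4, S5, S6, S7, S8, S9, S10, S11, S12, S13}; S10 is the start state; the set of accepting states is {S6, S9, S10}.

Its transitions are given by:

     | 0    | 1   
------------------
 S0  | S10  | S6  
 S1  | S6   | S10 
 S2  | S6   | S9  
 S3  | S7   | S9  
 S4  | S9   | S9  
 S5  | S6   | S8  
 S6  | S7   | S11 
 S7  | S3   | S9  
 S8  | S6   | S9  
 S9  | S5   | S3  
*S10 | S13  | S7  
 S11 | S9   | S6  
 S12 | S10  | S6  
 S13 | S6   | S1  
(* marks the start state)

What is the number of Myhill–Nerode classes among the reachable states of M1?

6

States {S0,S2,S4,S12} cannot be reached from the start state, so discard them.
Start with accepting vs non-accepting: {S6,S9,S10} | {S1,S3,S5,S7,S8,S11,S13}.
Refine {S1,S3,S5,S7,S8,S11,S13} on symbol 0: members go to different blocks, giving {S1,S5,S8,S11,S13} and {S3,S7}.
On input 0, block {S6,S9,S10} splits into {S9,S10} and {S6}.
On input 0, block {S1,S5,S8,S11,S13} splits into {S1,S5,S8,S13} and {S11}.
On input 1, block {S1,S5,S8,S13} splits into {S1,S8} and {S5,S13}.
Stable partition: {S9,S10} | {S1,S8} | {S3,S7} | {S6} | {S11} | {S5,S13} — 6 equivalence classes.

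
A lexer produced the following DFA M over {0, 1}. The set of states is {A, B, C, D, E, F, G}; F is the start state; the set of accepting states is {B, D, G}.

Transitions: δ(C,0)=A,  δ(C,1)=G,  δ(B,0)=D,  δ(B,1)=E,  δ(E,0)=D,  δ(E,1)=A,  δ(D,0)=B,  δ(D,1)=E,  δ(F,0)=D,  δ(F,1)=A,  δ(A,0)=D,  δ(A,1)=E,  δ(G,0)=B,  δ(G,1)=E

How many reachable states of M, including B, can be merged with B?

States {C,G} cannot be reached from the start state, so discard them.
Initial partition by acceptance: {B,D} | {A,E,F}.
No further refinement is possible. Final partition (2 blocks): {B,D} | {A,E,F}.
The equivalence class containing B is {B,D}, of size 2.

2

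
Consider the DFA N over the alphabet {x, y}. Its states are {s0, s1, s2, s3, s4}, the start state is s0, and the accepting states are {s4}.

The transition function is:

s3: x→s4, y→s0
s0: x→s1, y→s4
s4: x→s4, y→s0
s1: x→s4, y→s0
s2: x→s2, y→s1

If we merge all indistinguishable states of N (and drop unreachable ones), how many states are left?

3

First remove the unreachable states {s2,s3}; 3 states remain.
P0 = {s4} | {s0,s1}.
Split {s0,s1} by δ(·,x) → {s0} and {s1}.
No further refinement is possible. Final partition (3 blocks): {s4} | {s0} | {s1}.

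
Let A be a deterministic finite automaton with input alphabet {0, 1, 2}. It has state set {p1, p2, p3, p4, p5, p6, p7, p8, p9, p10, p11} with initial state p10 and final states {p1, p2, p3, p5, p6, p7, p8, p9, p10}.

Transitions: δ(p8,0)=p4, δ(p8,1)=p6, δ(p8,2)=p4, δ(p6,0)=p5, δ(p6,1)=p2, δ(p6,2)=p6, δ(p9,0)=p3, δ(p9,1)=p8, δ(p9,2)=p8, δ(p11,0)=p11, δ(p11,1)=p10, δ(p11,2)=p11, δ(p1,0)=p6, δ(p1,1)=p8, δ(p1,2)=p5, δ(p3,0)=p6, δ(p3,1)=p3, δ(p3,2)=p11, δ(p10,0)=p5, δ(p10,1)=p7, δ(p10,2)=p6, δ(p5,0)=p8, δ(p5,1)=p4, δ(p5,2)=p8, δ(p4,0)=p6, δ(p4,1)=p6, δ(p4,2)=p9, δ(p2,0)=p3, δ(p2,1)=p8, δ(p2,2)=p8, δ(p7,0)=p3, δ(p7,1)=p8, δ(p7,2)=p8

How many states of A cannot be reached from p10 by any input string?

1

BFS from p10 reaches {p2, p3, p4, p5, p6, p7, p8, p9, p10, p11}; the 1 state(s) p1 are never visited.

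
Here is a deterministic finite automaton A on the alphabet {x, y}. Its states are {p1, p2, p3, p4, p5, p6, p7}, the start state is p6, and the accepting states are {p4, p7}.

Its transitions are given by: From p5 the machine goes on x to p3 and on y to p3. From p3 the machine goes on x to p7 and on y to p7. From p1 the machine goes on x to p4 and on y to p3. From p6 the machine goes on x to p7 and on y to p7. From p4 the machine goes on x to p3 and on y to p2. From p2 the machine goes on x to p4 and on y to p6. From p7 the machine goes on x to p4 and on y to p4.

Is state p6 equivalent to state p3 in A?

Yes

States {p1,p5} cannot be reached from the start state, so discard them.
Start with accepting vs non-accepting: {p4,p7} | {p2,p3,p6}.
Refine {p4,p7} on symbol x: members go to different blocks, giving {p4} and {p7}.
Refine {p2,p3,p6} on symbol x: members go to different blocks, giving {p3,p6} and {p2}.
The partition is now stable with 4 blocks: {p4} | {p3,p6} | {p7} | {p2}.
p6 and p3 lie in the same block of the stable partition, so they are equivalent — no string distinguishes them.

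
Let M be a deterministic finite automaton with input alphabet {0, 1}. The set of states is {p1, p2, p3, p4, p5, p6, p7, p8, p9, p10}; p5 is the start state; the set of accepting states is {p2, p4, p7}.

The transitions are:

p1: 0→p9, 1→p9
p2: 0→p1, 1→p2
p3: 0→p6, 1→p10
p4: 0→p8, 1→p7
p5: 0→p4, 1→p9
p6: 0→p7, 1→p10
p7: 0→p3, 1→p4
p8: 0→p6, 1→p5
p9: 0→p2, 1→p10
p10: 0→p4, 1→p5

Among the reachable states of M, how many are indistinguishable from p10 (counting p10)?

4

All states are reachable from the start state.
P0 = {p2,p4,p7} | {p1,p3,p5,p6,p8,p9,p10}.
Split {p1,p3,p5,p6,p8,p9,p10} by δ(·,0) → {p5,p6,p9,p10} and {p1,p3,p8}.
No further refinement is possible. Final partition (3 blocks): {p2,p4,p7} | {p5,p6,p9,p10} | {p1,p3,p8}.
State p10 belongs to the block {p5,p6,p9,p10}, which has 4 states.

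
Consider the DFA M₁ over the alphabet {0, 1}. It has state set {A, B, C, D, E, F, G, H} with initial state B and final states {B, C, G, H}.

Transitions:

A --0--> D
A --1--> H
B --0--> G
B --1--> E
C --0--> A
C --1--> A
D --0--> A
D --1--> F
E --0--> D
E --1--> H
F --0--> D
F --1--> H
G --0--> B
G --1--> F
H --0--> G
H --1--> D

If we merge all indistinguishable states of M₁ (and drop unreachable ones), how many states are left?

States {C} cannot be reached from the start state, so discard them.
P0 = {B,G,H} | {A,D,E,F}.
Split {A,D,E,F} by δ(·,1) → {A,E,F} and {D}.
On input 1, block {B,G,H} splits into {B,G} and {H}.
The partition is now stable with 4 blocks: {B,G} | {A,E,F} | {D} | {H}.

4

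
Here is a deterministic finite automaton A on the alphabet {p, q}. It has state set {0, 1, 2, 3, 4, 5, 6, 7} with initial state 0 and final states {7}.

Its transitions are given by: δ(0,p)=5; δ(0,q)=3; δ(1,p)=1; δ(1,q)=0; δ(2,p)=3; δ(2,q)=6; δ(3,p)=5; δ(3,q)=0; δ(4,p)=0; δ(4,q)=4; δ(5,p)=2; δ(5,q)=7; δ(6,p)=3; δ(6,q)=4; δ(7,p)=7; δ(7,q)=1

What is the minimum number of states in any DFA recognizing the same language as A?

Initial partition by acceptance: {7} | {0,1,2,3,4,5,6}.
On input q, block {0,1,2,3,4,5,6} splits into {0,1,2,3,4,6} and {5}.
Refine {0,1,2,3,4,6} on symbol p: members go to different blocks, giving {1,2,4,6} and {0,3}.
On input p, block {1,2,4,6} splits into {2,4,6} and {1}.
No further refinement is possible. Final partition (5 blocks): {7} | {2,4,6} | {5} | {0,3} | {1}.

5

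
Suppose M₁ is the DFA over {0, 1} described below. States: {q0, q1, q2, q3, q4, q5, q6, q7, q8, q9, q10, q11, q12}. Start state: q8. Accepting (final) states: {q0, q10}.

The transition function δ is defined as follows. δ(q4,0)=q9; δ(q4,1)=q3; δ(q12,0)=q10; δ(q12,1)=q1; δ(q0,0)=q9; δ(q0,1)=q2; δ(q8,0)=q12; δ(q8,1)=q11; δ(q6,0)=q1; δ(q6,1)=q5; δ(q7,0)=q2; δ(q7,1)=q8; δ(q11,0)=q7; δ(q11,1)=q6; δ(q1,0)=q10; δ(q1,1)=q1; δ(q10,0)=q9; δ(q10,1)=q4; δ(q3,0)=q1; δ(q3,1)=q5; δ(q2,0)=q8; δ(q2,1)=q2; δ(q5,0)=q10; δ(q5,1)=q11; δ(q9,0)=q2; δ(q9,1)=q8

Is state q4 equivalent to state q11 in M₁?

States {q0} cannot be reached from the start state, so discard them.
Initial partition by acceptance: {q10} | {q1,q2,q3,q4,q5,q6,q7,q8,q9,q11,q12}.
Split {q1,q2,q3,q4,q5,q6,q7,q8,q9,q11,q12} by δ(·,0) → {q2,q3,q4,q6,q7,q8,q9,q11} and {q1,q5,q12}.
On input 0, block {q2,q3,q4,q6,q7,q8,q9,q11} splits into {q2,q4,q7,q9,q11} and {q3,q6,q8}.
On input 0, block {q2,q4,q7,q9,q11} splits into {q4,q7,q9,q11} and {q2}.
On input 0, block {q4,q7,q9,q11} splits into {q4,q11} and {q7,q9}.
On input 1, block {q1,q5,q12} splits into {q1,q12} and {q5}.
On input 1, block {q3,q6,q8} splits into {q3,q6} and {q8}.
No further refinement is possible. Final partition (8 blocks): {q10} | {q4,q11} | {q1,q12} | {q3,q6} | {q2} | {q7,q9} | {q5} | {q8}.
q4 and q11 lie in the same block of the stable partition, so they are equivalent — no string distinguishes them.

Yes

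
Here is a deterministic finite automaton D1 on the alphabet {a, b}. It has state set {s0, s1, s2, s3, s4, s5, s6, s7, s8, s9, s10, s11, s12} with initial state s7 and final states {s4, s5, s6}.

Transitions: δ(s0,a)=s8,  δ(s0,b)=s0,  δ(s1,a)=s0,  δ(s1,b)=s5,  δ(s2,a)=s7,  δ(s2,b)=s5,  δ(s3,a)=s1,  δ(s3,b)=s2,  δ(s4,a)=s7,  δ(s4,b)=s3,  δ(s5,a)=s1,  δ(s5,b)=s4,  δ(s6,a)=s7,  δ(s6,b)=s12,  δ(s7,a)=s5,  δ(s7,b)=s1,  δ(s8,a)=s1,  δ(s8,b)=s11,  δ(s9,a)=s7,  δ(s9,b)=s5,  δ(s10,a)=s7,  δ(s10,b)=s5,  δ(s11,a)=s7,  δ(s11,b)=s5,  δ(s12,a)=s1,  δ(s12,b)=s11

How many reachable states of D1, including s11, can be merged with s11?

2

First remove the unreachable states {s6,s9,s10,s12}; 9 states remain.
Start with accepting vs non-accepting: {s4,s5} | {s0,s1,s2,s3,s7,s8,s11}.
Split {s4,s5} by δ(·,b) → {s4} and {s5}.
Refine {s0,s1,s2,s3,s7,s8,s11} on symbol a: members go to different blocks, giving {s0,s1,s2,s3,s8,s11} and {s7}.
Refine {s0,s1,s2,s3,s8,s11} on symbol a: members go to different blocks, giving {s0,s1,s3,s8} and {s2,s11}.
Split {s0,s1,s3,s8} by δ(·,b) → {s3,s8} and {s0} and {s1}.
The partition is now stable with 7 blocks: {s4} | {s3,s8} | {s5} | {s7} | {s2,s11} | {s0} | {s1}.
State s11 belongs to the block {s2,s11}, which has 2 states.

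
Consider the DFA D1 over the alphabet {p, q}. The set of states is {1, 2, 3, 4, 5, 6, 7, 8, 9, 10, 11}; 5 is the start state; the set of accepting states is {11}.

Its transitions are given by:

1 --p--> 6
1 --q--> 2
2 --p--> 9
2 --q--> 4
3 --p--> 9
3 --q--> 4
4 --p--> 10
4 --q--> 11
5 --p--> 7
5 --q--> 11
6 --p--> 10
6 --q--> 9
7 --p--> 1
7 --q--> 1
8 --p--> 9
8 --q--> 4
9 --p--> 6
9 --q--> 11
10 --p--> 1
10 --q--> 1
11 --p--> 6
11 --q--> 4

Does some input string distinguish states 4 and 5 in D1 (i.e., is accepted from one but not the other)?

Reachable states from the start: {1,2,4,5,6,7,9,10,11}. Unreachable: {3,8} — drop them.
P0 = {11} | {1,2,4,5,6,7,9,10}.
Refine {1,2,4,5,6,7,9,10} on symbol q: members go to different blocks, giving {1,2,6,7,10} and {4,5,9}.
On input p, block {1,2,6,7,10} splits into {1,6,7,10} and {2}.
On input q, block {1,6,7,10} splits into {7,10} and {1} and {6}.
On input p, block {4,5,9} splits into {4,5} and {9}.
Stable partition: {11} | {7,10} | {4,5} | {2} | {1} | {6} | {9} — 7 equivalence classes.
4 and 5 lie in the same block of the stable partition, so they are equivalent — no string distinguishes them.

No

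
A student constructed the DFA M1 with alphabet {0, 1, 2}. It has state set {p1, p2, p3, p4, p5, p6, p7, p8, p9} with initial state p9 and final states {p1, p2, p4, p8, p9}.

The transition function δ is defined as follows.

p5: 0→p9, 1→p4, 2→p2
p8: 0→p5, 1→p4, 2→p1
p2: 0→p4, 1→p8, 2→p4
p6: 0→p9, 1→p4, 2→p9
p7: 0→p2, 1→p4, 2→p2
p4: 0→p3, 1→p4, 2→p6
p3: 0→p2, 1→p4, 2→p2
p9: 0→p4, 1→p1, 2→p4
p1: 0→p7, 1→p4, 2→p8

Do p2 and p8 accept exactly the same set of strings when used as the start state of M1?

No

Start with accepting vs non-accepting: {p1,p2,p4,p8,p9} | {p3,p5,p6,p7}.
Split {p1,p2,p4,p8,p9} by δ(·,0) → {p1,p4,p8} and {p2,p9}.
On input 2, block {p1,p4,p8} splits into {p1,p8} and {p4}.
No further refinement is possible. Final partition (4 blocks): {p1,p8} | {p3,p5,p6,p7} | {p2,p9} | {p4}.
p2 and p8 end up in different blocks, so they are distinguishable. For instance, the string '0' is accepted from only p2.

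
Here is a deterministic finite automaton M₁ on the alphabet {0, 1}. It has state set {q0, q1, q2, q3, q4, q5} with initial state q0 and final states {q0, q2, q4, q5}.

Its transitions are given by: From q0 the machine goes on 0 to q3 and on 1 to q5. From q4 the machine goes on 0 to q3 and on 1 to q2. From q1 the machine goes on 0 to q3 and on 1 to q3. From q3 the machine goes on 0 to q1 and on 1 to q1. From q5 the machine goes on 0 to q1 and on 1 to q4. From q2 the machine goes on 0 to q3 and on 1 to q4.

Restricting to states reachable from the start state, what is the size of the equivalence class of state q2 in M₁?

All states are reachable from the start state.
Start with accepting vs non-accepting: {q0,q2,q4,q5} | {q1,q3}.
No further refinement is possible. Final partition (2 blocks): {q0,q2,q4,q5} | {q1,q3}.
State q2 belongs to the block {q0,q2,q4,q5}, which has 4 states.

4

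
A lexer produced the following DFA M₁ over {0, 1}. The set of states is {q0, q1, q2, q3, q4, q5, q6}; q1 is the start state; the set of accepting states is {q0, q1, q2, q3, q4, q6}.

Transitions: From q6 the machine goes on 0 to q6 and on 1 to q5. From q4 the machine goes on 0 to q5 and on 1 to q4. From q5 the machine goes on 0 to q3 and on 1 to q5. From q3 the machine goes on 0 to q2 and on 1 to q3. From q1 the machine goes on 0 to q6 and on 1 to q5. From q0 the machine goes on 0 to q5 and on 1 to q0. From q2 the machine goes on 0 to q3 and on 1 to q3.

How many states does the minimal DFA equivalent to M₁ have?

Reachable states from the start: {q1,q2,q3,q5,q6}. Unreachable: {q0,q4} — drop them.
Start with accepting vs non-accepting: {q1,q2,q3,q6} | {q5}.
Split {q1,q2,q3,q6} by δ(·,1) → {q1,q6} and {q2,q3}.
No further refinement is possible. Final partition (3 blocks): {q1,q6} | {q5} | {q2,q3}.

3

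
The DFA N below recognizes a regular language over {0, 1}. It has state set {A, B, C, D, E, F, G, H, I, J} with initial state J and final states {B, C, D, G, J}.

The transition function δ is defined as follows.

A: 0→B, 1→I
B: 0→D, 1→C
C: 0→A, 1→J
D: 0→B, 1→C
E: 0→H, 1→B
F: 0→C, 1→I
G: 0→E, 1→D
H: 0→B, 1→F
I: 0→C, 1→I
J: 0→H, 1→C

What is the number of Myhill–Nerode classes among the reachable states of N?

4

First remove the unreachable states {E,G}; 8 states remain.
Start with accepting vs non-accepting: {B,C,D,J} | {A,F,H,I}.
Refine {B,C,D,J} on symbol 0: members go to different blocks, giving {B,D} and {C,J}.
Refine {A,F,H,I} on symbol 0: members go to different blocks, giving {A,H} and {F,I}.
Stable partition: {B,D} | {A,H} | {C,J} | {F,I} — 4 equivalence classes.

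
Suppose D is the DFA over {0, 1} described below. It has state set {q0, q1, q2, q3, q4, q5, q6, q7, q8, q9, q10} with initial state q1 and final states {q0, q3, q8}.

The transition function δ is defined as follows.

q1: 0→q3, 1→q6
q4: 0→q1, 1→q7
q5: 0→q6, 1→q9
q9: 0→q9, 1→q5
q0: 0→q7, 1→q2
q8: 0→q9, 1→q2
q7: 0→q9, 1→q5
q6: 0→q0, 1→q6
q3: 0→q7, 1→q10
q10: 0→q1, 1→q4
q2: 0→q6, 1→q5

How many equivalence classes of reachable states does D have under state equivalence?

Reachable states from the start: {q0,q1,q2,q3,q4,q5,q6,q7,q9,q10}. Unreachable: {q8} — drop them.
P0 = {q0,q3} | {q1,q2,q4,q5,q6,q7,q9,q10}.
Split {q1,q2,q4,q5,q6,q7,q9,q10} by δ(·,0) → {q2,q4,q5,q7,q9,q10} and {q1,q6}.
On input 0, block {q2,q4,q5,q7,q9,q10} splits into {q2,q4,q5,q10} and {q7,q9}.
Split {q2,q4,q5,q10} by δ(·,1) → {q2,q10} and {q4,q5}.
The partition is now stable with 5 blocks: {q0,q3} | {q2,q10} | {q1,q6} | {q7,q9} | {q4,q5}.

5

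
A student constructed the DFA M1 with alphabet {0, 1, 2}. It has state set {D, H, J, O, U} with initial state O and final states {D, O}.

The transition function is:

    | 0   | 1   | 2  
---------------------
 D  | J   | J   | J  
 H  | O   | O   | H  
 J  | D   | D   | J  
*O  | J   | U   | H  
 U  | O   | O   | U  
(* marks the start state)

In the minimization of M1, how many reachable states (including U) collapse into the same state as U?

All states are reachable from the start state.
P0 = {D,O} | {H,J,U}.
No further refinement is possible. Final partition (2 blocks): {D,O} | {H,J,U}.
State U belongs to the block {H,J,U}, which has 3 states.

3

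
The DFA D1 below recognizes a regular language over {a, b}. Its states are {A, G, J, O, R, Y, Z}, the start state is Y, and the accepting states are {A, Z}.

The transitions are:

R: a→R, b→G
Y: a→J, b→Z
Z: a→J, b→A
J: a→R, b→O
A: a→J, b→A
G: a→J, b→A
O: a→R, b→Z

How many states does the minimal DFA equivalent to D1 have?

3

Every state is reachable, so we keep all 7.
Initial partition by acceptance: {A,Z} | {G,J,O,R,Y}.
On input b, block {G,J,O,R,Y} splits into {G,O,Y} and {J,R}.
No further refinement is possible. Final partition (3 blocks): {A,Z} | {G,O,Y} | {J,R}.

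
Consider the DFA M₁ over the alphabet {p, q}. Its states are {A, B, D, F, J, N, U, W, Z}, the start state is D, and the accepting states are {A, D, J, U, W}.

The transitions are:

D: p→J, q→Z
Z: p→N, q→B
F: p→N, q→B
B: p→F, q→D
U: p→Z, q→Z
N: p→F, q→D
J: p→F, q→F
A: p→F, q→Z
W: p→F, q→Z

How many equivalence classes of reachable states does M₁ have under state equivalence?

States {A,U,W} cannot be reached from the start state, so discard them.
P0 = {D,J} | {B,F,N,Z}.
Refine {D,J} on symbol p: members go to different blocks, giving {D} and {J}.
Split {B,F,N,Z} by δ(·,q) → {B,N} and {F,Z}.
The partition is now stable with 4 blocks: {D} | {B,N} | {J} | {F,Z}.

4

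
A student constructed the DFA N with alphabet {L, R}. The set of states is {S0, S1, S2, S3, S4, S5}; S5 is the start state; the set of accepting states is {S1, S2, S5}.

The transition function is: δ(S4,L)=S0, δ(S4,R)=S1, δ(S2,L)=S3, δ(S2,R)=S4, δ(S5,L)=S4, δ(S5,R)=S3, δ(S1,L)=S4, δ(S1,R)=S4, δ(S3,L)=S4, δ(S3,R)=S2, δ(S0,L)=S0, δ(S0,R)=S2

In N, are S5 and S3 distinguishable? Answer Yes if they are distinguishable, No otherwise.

P0 = {S1,S2,S5} | {S0,S3,S4}.
Stable partition: {S1,S2,S5} | {S0,S3,S4} — 2 equivalence classes.
S5 and S3 end up in different blocks, so they are distinguishable. For instance, the string 'ε' is accepted from only S5.

Yes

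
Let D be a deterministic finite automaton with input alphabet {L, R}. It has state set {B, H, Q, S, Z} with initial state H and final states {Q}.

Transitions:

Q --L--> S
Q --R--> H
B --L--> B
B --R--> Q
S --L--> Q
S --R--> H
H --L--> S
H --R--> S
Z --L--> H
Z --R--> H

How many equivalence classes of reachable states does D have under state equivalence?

Reachable states from the start: {H,Q,S}. Unreachable: {B,Z} — drop them.
Initial partition by acceptance: {Q} | {H,S}.
Refine {H,S} on symbol L: members go to different blocks, giving {H} and {S}.
No further refinement is possible. Final partition (3 blocks): {Q} | {H} | {S}.

3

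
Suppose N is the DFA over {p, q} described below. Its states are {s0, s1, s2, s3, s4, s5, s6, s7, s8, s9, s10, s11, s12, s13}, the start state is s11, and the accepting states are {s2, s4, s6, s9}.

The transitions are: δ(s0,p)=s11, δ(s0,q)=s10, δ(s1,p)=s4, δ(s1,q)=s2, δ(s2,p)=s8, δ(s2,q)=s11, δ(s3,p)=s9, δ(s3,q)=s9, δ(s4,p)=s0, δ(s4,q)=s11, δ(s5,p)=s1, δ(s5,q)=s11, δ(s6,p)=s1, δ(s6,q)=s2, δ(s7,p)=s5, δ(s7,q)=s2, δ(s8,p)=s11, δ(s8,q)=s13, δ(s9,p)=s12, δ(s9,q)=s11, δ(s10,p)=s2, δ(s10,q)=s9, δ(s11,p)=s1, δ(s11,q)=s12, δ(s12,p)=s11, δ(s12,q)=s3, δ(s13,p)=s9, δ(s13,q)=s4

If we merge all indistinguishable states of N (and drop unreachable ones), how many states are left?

States {s5,s6,s7} cannot be reached from the start state, so discard them.
Initial partition by acceptance: {s2,s4,s9} | {s0,s1,s3,s8,s10,s11,s12,s13}.
Split {s0,s1,s3,s8,s10,s11,s12,s13} by δ(·,p) → {s0,s8,s11,s12} and {s1,s3,s10,s13}.
Refine {s0,s8,s11,s12} on symbol p: members go to different blocks, giving {s0,s8,s12} and {s11}.
Stable partition: {s2,s4,s9} | {s0,s8,s12} | {s1,s3,s10,s13} | {s11} — 4 equivalence classes.

4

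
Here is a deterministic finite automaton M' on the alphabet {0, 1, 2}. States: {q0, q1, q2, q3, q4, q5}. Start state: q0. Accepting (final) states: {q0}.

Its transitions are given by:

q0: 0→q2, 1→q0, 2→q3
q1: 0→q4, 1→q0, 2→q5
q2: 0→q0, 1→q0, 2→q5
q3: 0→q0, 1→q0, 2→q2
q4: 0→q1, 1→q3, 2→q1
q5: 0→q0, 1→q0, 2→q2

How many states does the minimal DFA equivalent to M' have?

2

States {q1,q4} cannot be reached from the start state, so discard them.
Initial partition by acceptance: {q0} | {q2,q3,q5}.
No further refinement is possible. Final partition (2 blocks): {q0} | {q2,q3,q5}.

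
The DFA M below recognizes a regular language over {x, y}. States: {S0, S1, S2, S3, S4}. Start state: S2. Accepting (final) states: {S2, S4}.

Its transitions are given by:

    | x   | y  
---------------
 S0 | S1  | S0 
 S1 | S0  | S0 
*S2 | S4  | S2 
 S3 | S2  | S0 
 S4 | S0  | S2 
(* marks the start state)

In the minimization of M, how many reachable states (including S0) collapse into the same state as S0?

2

Reachable states from the start: {S0,S1,S2,S4}. Unreachable: {S3} — drop them.
P0 = {S2,S4} | {S0,S1}.
Split {S2,S4} by δ(·,x) → {S2} and {S4}.
Stable partition: {S2} | {S0,S1} | {S4} — 3 equivalence classes.
The equivalence class containing S0 is {S0,S1}, of size 2.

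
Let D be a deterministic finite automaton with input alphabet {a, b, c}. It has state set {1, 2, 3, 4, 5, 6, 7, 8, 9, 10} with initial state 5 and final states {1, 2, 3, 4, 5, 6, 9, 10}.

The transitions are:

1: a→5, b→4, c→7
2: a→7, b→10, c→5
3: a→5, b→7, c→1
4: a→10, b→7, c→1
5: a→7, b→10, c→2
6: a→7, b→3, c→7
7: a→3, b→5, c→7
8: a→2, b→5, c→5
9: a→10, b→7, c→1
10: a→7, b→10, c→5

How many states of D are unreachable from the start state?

3

No path from 5 leads to 6, 8, 9; the other 7 states are all reachable.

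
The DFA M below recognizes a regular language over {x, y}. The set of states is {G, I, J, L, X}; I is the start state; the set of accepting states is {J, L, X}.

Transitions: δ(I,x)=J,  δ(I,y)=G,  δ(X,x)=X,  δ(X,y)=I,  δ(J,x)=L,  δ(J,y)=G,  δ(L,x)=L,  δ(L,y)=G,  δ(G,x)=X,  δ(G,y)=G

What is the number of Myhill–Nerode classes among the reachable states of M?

2

All states are reachable from the start state.
Start with accepting vs non-accepting: {J,L,X} | {G,I}.
No further refinement is possible. Final partition (2 blocks): {J,L,X} | {G,I}.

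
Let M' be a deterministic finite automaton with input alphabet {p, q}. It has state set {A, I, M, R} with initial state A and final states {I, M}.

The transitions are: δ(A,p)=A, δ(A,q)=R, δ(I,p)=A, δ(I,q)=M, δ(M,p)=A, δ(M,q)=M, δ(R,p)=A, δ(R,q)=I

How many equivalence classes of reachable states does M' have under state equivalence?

Start with accepting vs non-accepting: {I,M} | {A,R}.
On input q, block {A,R} splits into {A} and {R}.
No further refinement is possible. Final partition (3 blocks): {I,M} | {A} | {R}.

3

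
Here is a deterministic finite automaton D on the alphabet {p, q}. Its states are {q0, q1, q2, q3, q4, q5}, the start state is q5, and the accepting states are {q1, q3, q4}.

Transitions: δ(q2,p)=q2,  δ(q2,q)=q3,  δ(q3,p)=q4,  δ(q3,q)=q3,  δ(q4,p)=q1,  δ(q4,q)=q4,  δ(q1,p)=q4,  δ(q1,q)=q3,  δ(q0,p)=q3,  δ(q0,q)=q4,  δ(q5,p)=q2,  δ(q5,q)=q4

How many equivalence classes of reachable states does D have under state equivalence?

First remove the unreachable states {q0}; 5 states remain.
P0 = {q1,q3,q4} | {q2,q5}.
The partition is now stable with 2 blocks: {q1,q3,q4} | {q2,q5}.

2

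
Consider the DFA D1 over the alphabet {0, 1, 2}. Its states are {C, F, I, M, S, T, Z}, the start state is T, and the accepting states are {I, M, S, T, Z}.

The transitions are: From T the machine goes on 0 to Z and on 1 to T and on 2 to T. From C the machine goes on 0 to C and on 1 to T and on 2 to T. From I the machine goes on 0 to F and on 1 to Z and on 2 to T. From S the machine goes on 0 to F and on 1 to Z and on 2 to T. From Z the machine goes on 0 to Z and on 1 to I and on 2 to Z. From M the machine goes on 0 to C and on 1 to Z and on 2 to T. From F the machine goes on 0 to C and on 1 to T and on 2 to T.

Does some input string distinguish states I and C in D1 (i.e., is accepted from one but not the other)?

Reachable states from the start: {C,F,I,T,Z}. Unreachable: {M,S} — drop them.
Initial partition by acceptance: {I,T,Z} | {C,F}.
Split {I,T,Z} by δ(·,0) → {T,Z} and {I}.
Split {T,Z} by δ(·,1) → {T} and {Z}.
The partition is now stable with 4 blocks: {T} | {C,F} | {I} | {Z}.
I and C end up in different blocks, so they are distinguishable. For instance, the string 'ε' is accepted from only I.

Yes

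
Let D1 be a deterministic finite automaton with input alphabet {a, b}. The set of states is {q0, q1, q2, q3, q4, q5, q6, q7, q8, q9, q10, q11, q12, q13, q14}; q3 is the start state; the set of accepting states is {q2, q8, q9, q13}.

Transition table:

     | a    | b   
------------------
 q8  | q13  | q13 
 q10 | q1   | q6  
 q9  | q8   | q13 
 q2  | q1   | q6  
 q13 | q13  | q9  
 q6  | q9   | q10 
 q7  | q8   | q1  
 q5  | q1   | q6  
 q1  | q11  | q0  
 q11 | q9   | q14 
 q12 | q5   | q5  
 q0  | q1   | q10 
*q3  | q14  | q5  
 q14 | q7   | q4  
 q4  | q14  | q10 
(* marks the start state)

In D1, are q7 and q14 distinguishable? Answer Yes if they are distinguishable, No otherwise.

Yes

Reachable states from the start: {q0,q1,q3,q4,q5,q6,q7,q8,q9,q10,q11,q13,q14}. Unreachable: {q2,q12} — drop them.
Start with accepting vs non-accepting: {q8,q9,q13} | {q0,q1,q3,q4,q5,q6,q7,q10,q11,q14}.
Refine {q0,q1,q3,q4,q5,q6,q7,q10,q11,q14} on symbol a: members go to different blocks, giving {q0,q1,q3,q4,q5,q10,q14} and {q6,q7,q11}.
Refine {q0,q1,q3,q4,q5,q10,q14} on symbol a: members go to different blocks, giving {q0,q3,q4,q5,q10} and {q1,q14}.
Split {q0,q3,q4,q5,q10} by δ(·,b) → {q0,q3,q4} and {q5,q10}.
Refine {q6,q7,q11} on symbol b: members go to different blocks, giving {q7,q11} and {q6}.
The partition is now stable with 6 blocks: {q8,q9,q13} | {q0,q3,q4} | {q7,q11} | {q1,q14} | {q5,q10} | {q6}.
q7 and q14 end up in different blocks, so they are distinguishable. For instance, the string 'a' is accepted from only q7.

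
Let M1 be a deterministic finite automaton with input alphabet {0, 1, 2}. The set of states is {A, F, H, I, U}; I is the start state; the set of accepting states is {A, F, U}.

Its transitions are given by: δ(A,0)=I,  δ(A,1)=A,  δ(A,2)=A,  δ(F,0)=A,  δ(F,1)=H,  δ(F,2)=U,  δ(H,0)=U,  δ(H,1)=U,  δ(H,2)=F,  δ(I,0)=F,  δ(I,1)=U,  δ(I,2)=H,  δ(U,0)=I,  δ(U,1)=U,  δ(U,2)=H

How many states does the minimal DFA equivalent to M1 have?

Start with accepting vs non-accepting: {A,F,U} | {H,I}.
Split {A,F,U} by δ(·,0) → {A,U} and {F}.
On input 2, block {A,U} splits into {U} and {A}.
Split {H,I} by δ(·,0) → {I} and {H}.
Stable partition: {U} | {I} | {F} | {A} | {H} — 5 equivalence classes.

5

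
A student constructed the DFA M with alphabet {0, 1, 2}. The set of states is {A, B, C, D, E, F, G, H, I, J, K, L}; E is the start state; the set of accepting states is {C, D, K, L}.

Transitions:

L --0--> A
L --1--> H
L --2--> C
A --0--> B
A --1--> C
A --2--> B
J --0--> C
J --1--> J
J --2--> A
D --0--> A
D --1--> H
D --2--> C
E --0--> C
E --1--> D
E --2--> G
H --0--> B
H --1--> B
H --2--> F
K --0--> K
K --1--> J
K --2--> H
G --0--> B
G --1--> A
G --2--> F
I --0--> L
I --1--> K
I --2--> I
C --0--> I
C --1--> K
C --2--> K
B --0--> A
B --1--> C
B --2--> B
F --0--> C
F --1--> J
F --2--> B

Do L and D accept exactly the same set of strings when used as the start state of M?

Start with accepting vs non-accepting: {C,D,K,L} | {A,B,E,F,G,H,I,J}.
Refine {C,D,K,L} on symbol 0: members go to different blocks, giving {C,D,L} and {K}.
On input 1, block {C,D,L} splits into {D,L} and {C}.
On input 0, block {A,B,E,F,G,H,I,J} splits into {A,B,G,H} and {E,F,J} and {I}.
On input 1, block {A,B,G,H} splits into {A,B} and {G,H}.
Split {E,F,J} by δ(·,1) → {F,J} and {E}.
The partition is now stable with 8 blocks: {D,L} | {A,B} | {K} | {C} | {F,J} | {I} | {G,H} | {E}.
L and D lie in the same block of the stable partition, so they are equivalent — no string distinguishes them.

Yes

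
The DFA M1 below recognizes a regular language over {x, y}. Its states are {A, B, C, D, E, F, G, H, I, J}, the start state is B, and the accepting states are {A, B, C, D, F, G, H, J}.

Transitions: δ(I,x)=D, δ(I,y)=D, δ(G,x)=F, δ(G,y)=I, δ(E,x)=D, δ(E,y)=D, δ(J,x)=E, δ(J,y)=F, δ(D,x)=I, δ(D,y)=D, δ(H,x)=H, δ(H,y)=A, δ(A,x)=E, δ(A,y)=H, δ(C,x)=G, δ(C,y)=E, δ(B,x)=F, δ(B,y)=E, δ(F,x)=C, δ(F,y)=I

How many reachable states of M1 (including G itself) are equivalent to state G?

First remove the unreachable states {A,H,J}; 7 states remain.
Start with accepting vs non-accepting: {B,C,D,F,G} | {E,I}.
Refine {B,C,D,F,G} on symbol x: members go to different blocks, giving {B,C,F,G} and {D}.
Stable partition: {B,C,F,G} | {E,I} | {D} — 3 equivalence classes.
State G belongs to the block {B,C,F,G}, which has 4 states.

4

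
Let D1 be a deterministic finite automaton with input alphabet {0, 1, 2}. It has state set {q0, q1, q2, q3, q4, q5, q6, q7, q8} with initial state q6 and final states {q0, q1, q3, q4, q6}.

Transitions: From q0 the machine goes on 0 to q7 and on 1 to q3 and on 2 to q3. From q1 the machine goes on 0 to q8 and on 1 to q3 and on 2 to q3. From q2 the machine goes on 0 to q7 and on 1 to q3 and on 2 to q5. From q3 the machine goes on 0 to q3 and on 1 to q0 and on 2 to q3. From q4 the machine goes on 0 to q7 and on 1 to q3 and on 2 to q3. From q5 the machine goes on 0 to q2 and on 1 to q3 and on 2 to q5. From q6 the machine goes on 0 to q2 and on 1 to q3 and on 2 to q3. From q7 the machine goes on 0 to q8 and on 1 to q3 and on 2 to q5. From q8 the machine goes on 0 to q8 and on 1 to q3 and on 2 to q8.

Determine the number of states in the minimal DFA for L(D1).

3

Reachable states from the start: {q0,q2,q3,q5,q6,q7,q8}. Unreachable: {q1,q4} — drop them.
P0 = {q0,q3,q6} | {q2,q5,q7,q8}.
Refine {q0,q3,q6} on symbol 0: members go to different blocks, giving {q0,q6} and {q3}.
The partition is now stable with 3 blocks: {q0,q6} | {q2,q5,q7,q8} | {q3}.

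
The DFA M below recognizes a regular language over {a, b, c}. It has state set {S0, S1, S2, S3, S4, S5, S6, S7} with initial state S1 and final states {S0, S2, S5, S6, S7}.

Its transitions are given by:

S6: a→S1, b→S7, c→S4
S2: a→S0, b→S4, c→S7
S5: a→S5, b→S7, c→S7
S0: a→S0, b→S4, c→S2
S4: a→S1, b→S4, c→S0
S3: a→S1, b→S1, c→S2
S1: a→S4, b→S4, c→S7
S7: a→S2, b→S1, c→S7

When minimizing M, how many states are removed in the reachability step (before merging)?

3

No path from S1 leads to S3, S5, S6; the other 5 states are all reachable.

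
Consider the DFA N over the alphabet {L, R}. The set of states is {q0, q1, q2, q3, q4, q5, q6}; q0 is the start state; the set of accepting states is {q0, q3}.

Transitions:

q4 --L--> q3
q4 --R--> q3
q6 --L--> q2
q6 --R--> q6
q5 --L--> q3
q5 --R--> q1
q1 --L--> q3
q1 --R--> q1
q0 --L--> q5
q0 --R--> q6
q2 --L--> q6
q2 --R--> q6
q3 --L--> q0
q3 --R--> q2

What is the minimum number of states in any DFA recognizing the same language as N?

Reachable states from the start: {q0,q1,q2,q3,q5,q6}. Unreachable: {q4} — drop them.
Initial partition by acceptance: {q0,q3} | {q1,q2,q5,q6}.
Refine {q0,q3} on symbol L: members go to different blocks, giving {q0} and {q3}.
Refine {q1,q2,q5,q6} on symbol L: members go to different blocks, giving {q1,q5} and {q2,q6}.
Stable partition: {q0} | {q1,q5} | {q3} | {q2,q6} — 4 equivalence classes.

4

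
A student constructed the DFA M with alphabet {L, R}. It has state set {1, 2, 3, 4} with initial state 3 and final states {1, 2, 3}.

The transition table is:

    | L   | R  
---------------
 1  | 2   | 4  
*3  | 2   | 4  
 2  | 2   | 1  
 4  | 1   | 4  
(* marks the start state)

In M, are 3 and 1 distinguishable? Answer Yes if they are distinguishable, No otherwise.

No

All states are reachable from the start state.
Initial partition by acceptance: {1,2,3} | {4}.
On input R, block {1,2,3} splits into {1,3} and {2}.
No further refinement is possible. Final partition (3 blocks): {1,3} | {4} | {2}.
3 and 1 lie in the same block of the stable partition, so they are equivalent — no string distinguishes them.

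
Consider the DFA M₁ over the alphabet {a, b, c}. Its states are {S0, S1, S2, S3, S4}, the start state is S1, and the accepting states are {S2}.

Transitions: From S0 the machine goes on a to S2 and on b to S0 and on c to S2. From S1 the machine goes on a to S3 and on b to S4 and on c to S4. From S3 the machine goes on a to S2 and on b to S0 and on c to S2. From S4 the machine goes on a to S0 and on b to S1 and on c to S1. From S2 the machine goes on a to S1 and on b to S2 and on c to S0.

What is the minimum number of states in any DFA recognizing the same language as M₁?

Every state is reachable, so we keep all 5.
Initial partition by acceptance: {S2} | {S0,S1,S3,S4}.
Refine {S0,S1,S3,S4} on symbol a: members go to different blocks, giving {S0,S3} and {S1,S4}.
Stable partition: {S2} | {S0,S3} | {S1,S4} — 3 equivalence classes.

3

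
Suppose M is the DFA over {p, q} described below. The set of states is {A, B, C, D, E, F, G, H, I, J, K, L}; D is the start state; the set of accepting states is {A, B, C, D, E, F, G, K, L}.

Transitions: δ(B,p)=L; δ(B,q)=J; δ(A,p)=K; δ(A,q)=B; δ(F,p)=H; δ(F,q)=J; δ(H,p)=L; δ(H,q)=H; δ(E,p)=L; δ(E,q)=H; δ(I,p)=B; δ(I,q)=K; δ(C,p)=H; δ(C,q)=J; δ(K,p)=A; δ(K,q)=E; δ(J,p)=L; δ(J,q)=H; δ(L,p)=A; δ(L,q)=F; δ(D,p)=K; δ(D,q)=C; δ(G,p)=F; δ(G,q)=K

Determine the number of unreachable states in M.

No path from D leads to G, I; the other 10 states are all reachable.

2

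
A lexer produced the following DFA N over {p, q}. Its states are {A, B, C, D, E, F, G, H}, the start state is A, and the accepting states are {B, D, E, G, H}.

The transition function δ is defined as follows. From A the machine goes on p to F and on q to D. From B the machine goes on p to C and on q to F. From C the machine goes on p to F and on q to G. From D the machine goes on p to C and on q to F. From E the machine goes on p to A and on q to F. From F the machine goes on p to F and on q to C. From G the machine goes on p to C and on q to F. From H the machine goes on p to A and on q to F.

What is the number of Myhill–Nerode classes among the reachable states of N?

States {B,E,H} cannot be reached from the start state, so discard them.
Initial partition by acceptance: {D,G} | {A,C,F}.
Split {A,C,F} by δ(·,q) → {A,C} and {F}.
Stable partition: {D,G} | {A,C} | {F} — 3 equivalence classes.

3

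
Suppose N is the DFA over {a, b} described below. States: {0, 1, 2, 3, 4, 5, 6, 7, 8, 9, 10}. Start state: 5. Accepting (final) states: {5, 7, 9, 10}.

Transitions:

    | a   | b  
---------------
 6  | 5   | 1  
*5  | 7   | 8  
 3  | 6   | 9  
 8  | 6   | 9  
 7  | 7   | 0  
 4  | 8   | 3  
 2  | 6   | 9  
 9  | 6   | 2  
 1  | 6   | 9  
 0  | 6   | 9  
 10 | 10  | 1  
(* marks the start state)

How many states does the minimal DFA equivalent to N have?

4

First remove the unreachable states {3,4,10}; 8 states remain.
P0 = {5,7,9} | {0,1,2,6,8}.
Refine {5,7,9} on symbol a: members go to different blocks, giving {5,7} and {9}.
Refine {0,1,2,6,8} on symbol a: members go to different blocks, giving {0,1,2,8} and {6}.
Stable partition: {5,7} | {0,1,2,8} | {9} | {6} — 4 equivalence classes.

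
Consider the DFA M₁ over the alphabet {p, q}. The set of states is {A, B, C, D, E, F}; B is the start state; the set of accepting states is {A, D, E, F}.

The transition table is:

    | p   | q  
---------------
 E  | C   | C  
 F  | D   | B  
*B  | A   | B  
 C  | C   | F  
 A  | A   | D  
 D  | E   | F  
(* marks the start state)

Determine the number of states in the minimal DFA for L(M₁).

P0 = {A,D,E,F} | {B,C}.
Split {A,D,E,F} by δ(·,p) → {A,D,F} and {E}.
Refine {A,D,F} on symbol p: members go to different blocks, giving {A,F} and {D}.
On input p, block {A,F} splits into {A} and {F}.
Split {B,C} by δ(·,p) → {B} and {C}.
The partition is now stable with 6 blocks: {A} | {B} | {E} | {D} | {F} | {C}.

6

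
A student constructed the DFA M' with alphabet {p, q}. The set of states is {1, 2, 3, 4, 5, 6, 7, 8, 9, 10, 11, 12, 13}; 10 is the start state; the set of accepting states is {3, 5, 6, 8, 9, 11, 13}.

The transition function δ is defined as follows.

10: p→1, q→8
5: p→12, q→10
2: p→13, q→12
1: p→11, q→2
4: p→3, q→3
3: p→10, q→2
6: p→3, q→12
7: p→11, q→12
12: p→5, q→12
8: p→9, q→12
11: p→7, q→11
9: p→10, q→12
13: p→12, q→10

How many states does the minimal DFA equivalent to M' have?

7

Reachable states from the start: {1,2,5,7,8,9,10,11,12,13}. Unreachable: {3,4,6} — drop them.
Initial partition by acceptance: {5,8,9,11,13} | {1,2,7,10,12}.
On input p, block {5,8,9,11,13} splits into {5,9,11,13} and {8}.
Refine {5,9,11,13} on symbol q: members go to different blocks, giving {5,9,13} and {11}.
Split {1,2,7,10,12} by δ(·,p) → {1,7} and {2,12} and {10}.
On input p, block {5,9,13} splits into {5,13} and {9}.
No further refinement is possible. Final partition (7 blocks): {5,13} | {1,7} | {8} | {11} | {2,12} | {10} | {9}.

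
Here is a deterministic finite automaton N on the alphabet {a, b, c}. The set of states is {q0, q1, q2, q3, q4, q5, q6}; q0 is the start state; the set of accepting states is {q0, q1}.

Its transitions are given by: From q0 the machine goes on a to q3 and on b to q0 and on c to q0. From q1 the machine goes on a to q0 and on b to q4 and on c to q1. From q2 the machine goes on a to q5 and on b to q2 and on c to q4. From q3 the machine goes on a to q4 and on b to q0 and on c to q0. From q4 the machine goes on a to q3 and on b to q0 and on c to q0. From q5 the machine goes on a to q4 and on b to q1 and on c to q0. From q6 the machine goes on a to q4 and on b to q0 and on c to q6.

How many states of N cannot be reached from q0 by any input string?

BFS from q0 reaches {q0, q3, q4}; the 4 state(s) q1, q2, q5, q6 are never visited.

4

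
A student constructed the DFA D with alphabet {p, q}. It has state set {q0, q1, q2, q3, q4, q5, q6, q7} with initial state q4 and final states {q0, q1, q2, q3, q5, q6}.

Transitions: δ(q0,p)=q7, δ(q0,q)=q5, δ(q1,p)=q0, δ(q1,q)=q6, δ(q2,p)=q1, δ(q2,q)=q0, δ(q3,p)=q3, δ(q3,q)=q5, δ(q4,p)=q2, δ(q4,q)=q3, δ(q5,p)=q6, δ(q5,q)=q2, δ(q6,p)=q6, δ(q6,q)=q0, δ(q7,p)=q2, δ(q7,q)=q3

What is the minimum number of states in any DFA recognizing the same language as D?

P0 = {q0,q1,q2,q3,q5,q6} | {q4,q7}.
Refine {q0,q1,q2,q3,q5,q6} on symbol p: members go to different blocks, giving {q1,q2,q3,q5,q6} and {q0}.
On input p, block {q1,q2,q3,q5,q6} splits into {q2,q3,q5,q6} and {q1}.
Split {q2,q3,q5,q6} by δ(·,p) → {q3,q5,q6} and {q2}.
On input q, block {q3,q5,q6} splits into {q3} and {q5} and {q6}.
Stable partition: {q3} | {q4,q7} | {q0} | {q1} | {q2} | {q5} | {q6} — 7 equivalence classes.

7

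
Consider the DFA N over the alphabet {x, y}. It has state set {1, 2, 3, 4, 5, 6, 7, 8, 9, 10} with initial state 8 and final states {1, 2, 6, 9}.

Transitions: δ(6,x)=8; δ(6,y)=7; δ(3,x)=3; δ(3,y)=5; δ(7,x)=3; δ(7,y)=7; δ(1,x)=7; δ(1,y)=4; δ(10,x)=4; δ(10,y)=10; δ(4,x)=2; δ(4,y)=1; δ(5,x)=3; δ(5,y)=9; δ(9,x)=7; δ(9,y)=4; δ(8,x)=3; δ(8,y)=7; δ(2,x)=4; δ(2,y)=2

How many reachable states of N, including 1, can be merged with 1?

2

First remove the unreachable states {6,10}; 8 states remain.
Initial partition by acceptance: {1,2,9} | {3,4,5,7,8}.
Refine {1,2,9} on symbol y: members go to different blocks, giving {1,9} and {2}.
On input x, block {3,4,5,7,8} splits into {3,5,7,8} and {4}.
On input y, block {3,5,7,8} splits into {3,7,8} and {5}.
Refine {3,7,8} on symbol y: members go to different blocks, giving {7,8} and {3}.
The partition is now stable with 6 blocks: {1,9} | {7,8} | {2} | {4} | {5} | {3}.
State 1 belongs to the block {1,9}, which has 2 states.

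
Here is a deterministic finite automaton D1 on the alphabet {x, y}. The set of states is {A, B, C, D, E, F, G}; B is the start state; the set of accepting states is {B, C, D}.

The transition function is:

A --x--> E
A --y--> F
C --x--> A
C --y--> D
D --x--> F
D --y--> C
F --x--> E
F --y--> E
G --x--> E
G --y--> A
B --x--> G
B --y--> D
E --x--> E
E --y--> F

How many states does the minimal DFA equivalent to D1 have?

2

All states are reachable from the start state.
Initial partition by acceptance: {B,C,D} | {A,E,F,G}.
No further refinement is possible. Final partition (2 blocks): {B,C,D} | {A,E,F,G}.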